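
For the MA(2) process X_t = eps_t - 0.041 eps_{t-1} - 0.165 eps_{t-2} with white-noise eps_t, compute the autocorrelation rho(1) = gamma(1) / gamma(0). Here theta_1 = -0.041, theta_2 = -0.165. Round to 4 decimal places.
\rho(1) = -0.0333

For an MA(q) process with theta_0 = 1, the autocovariance is
  gamma(k) = sigma^2 * sum_{i=0..q-k} theta_i * theta_{i+k},
and rho(k) = gamma(k) / gamma(0). Sigma^2 cancels.
  numerator   = (1)*(-0.041) + (-0.041)*(-0.165) = -0.034235.
  denominator = (1)^2 + (-0.041)^2 + (-0.165)^2 = 1.028906.
  rho(1) = -0.034235 / 1.028906 = -0.0333.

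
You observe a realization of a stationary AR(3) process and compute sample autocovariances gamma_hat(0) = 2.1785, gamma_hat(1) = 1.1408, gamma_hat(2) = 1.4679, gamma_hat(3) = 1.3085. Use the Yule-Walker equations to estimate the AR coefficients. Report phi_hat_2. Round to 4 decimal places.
\hat\phi_{2} = 0.4790

The Yule-Walker equations for an AR(p) process read, in matrix form,
  Gamma_p phi = r_p,   with   (Gamma_p)_{ij} = gamma(|i - j|),
                       (r_p)_i = gamma(i),   i,j = 1..p.
Substitute the sample gammas (Toeplitz matrix and right-hand side of size 3):
  Gamma_p = [[2.1785, 1.1408, 1.4679], [1.1408, 2.1785, 1.1408], [1.4679, 1.1408, 2.1785]]
  r_p     = [1.1408, 1.4679, 1.3085]
Written out (R1..R3):
  (R1) 2.1785 phi_1 + 1.1408 phi_2 + 1.4679 phi_3 = 1.1408
  (R2) 1.1408 phi_1 + 2.1785 phi_2 + 1.1408 phi_3 = 1.4679
  (R3) 1.4679 phi_1 + 1.1408 phi_2 + 2.1785 phi_3 = 1.3085
Gaussian elimination:
  R2 <- R2 - (1.1408/2.1785) R1 = R2 - (0.523663) R1:  1.581105 phi_2 + 0.372115 phi_3 = 0.870505
  R3 <- R3 - (1.4679/2.1785) R1 = R3 - (0.673812) R1:  0.372115 phi_2 + 1.189411 phi_3 = 0.539815
  R3 <- R3 - (0.372115/1.581105) R2 = R3 - (0.235351) R2:  1.101833 phi_3 = 0.334941
Back-substitution:
  phi_hat_3 = 0.334941 / 1.101833 = 0.303985
  phi_hat_2 = (0.870505 - (0.372115)(0.303985)) / 1.581105 = 0.479024
  phi_hat_1 = (1.1408 - (1.1408)(0.479024) - (1.4679)(0.303985)) / 2.1785 = 0.067987
So phi_hat = [0.0680, 0.4790, 0.3040].
Therefore phi_hat_2 = 0.4790.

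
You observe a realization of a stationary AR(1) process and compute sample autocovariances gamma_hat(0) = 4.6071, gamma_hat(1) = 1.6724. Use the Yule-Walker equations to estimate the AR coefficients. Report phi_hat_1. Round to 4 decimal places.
\hat\phi_{1} = 0.3630

The Yule-Walker equations for an AR(p) process read, in matrix form,
  Gamma_p phi = r_p,   with   (Gamma_p)_{ij} = gamma(|i - j|),
                       (r_p)_i = gamma(i),   i,j = 1..p.
Substitute the sample gammas (Toeplitz matrix and right-hand side of size 1):
  Gamma_p = [[4.6071]]
  r_p     = [1.6724]
With p = 1 this is the single equation gamma(0) phi_1 = gamma(1):
  phi_hat_1 = gamma(1) / gamma(0) = 1.6724 / 4.6071 = 0.3630.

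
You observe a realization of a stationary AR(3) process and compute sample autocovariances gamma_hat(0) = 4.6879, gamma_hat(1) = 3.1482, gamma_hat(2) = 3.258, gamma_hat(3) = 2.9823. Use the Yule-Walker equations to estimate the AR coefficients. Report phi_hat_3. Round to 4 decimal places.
\hat\phi_{3} = 0.1780

The Yule-Walker equations for an AR(p) process read, in matrix form,
  Gamma_p phi = r_p,   with   (Gamma_p)_{ij} = gamma(|i - j|),
                       (r_p)_i = gamma(i),   i,j = 1..p.
Substitute the sample gammas (Toeplitz matrix and right-hand side of size 3):
  Gamma_p = [[4.6879, 3.1482, 3.258], [3.1482, 4.6879, 3.1482], [3.258, 3.1482, 4.6879]]
  r_p     = [3.1482, 3.258, 2.9823]
Written out (R1..R3):
  (R1) 4.6879 phi_1 + 3.1482 phi_2 + 3.258 phi_3 = 3.1482
  (R2) 3.1482 phi_1 + 4.6879 phi_2 + 3.1482 phi_3 = 3.258
  (R3) 3.258 phi_1 + 3.1482 phi_2 + 4.6879 phi_3 = 2.9823
Gaussian elimination:
  R2 <- R2 - (3.1482/4.6879) R1 = R2 - (0.671559) R1:  2.573699 phi_2 + 0.960262 phi_3 = 1.143799
  R3 <- R3 - (3.258/4.6879) R1 = R3 - (0.694981) R1:  0.960262 phi_2 + 2.423653 phi_3 = 0.794362
  R3 <- R3 - (0.960262/2.573699) R2 = R3 - (0.373106) R2:  2.065374 phi_3 = 0.367604
Back-substitution:
  phi_hat_3 = 0.367604 / 2.065374 = 0.177984
  phi_hat_2 = (1.143799 - (0.960262)(0.177984)) / 2.573699 = 0.378011
  phi_hat_1 = (3.1482 - (3.1482)(0.378011) - (3.258)(0.177984)) / 4.6879 = 0.294006
So phi_hat = [0.2940, 0.3780, 0.1780].
Therefore phi_hat_3 = 0.1780.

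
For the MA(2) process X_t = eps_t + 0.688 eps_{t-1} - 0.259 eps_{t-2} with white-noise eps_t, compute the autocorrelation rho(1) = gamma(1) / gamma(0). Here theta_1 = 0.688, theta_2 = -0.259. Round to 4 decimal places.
\rho(1) = 0.3310

For an MA(q) process with theta_0 = 1, the autocovariance is
  gamma(k) = sigma^2 * sum_{i=0..q-k} theta_i * theta_{i+k},
and rho(k) = gamma(k) / gamma(0). Sigma^2 cancels.
  numerator   = (1)*(0.688) + (0.688)*(-0.259) = 0.509808.
  denominator = (1)^2 + (0.688)^2 + (-0.259)^2 = 1.540425.
  rho(1) = 0.509808 / 1.540425 = 0.3310.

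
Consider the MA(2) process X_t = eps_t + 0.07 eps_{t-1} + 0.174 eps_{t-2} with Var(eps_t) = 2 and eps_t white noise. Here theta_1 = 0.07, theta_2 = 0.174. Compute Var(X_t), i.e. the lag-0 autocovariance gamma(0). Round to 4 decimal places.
\gamma(0) = 2.0704

For an MA(q) process X_t = eps_t + sum_i theta_i eps_{t-i} with
Var(eps_t) = sigma^2, the variance is
  gamma(0) = sigma^2 * (1 + sum_i theta_i^2).
  sum_i theta_i^2 = (0.07)^2 + (0.174)^2 = 0.0049 + 0.030276 = 0.035176.
  gamma(0) = 2 * (1 + 0.035176) = 2 * 1.035176 = 2.070352, which rounds to 2.0704.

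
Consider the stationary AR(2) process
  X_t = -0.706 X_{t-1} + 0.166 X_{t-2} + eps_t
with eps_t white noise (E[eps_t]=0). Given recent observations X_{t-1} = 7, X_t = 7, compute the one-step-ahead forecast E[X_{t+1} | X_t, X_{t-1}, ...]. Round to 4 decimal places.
E[X_{t+1} \mid \mathcal F_t] = -3.7800

For an AR(p) model X_t = c + sum_i phi_i X_{t-i} + eps_t, the
one-step-ahead conditional mean is
  E[X_{t+1} | X_t, ...] = c + sum_i phi_i X_{t+1-i}.
Substitute known values:
  E[X_{t+1} | ...] = (-0.706) * (7) + (0.166) * (7)
                   = -3.7800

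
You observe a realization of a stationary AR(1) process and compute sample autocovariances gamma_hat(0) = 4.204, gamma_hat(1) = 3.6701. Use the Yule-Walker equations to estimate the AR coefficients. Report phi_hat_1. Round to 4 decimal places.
\hat\phi_{1} = 0.8730

The Yule-Walker equations for an AR(p) process read, in matrix form,
  Gamma_p phi = r_p,   with   (Gamma_p)_{ij} = gamma(|i - j|),
                       (r_p)_i = gamma(i),   i,j = 1..p.
Substitute the sample gammas (Toeplitz matrix and right-hand side of size 1):
  Gamma_p = [[4.204]]
  r_p     = [3.6701]
With p = 1 this is the single equation gamma(0) phi_1 = gamma(1):
  phi_hat_1 = gamma(1) / gamma(0) = 3.6701 / 4.204 = 0.8730.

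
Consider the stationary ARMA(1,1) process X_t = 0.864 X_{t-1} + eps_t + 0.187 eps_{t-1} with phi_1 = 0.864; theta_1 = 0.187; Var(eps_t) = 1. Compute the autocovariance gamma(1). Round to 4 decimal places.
\gamma(1) = 4.8157

Multiply the model equation by X_{t-k} and take expectations. With theta_0 = psi_0 = 1 and psi_j the MA(infinity) weights, this gives
  gamma(k) - sum_i phi_i gamma(k-i) = c_k,
  c_k = sigma^2 * sum_{j=k..q} theta_j psi_{j-k}   (c_k = 0 for k > q),
using gamma(-m) = gamma(m).
psi-weights needed (psi_j = theta_j + sum_i phi_i psi_{j-i}):
  psi_1 = theta_1 + phi_1 = 0.187 + (0.864) = 1.051
Right-hand sides:
  c_0 = sigma^2 (1 + theta_1 psi_1) = 1 * (1 + (0.187)(1.051)) = 1 * 1.196537 = 1.196537
  c_1 = sigma^2 theta_1 = 1 * (0.187) = 0.187
  c_2 = 0
Equations for k = 0 and k = 1 (AR order 1):
  gamma(0) = phi_1 gamma(1) + c_0
  gamma(1) = phi_1 gamma(0) + c_1
Substituting the second into the first: gamma(0) (1 - phi_1^2) = c_0 + phi_1 c_1, so
  gamma(0) = (c_0 + phi_1 c_1) / (1 - phi_1^2) = (1.196537 + (0.864)(0.187)) / (1 - (0.864)^2) = 1.358105 / 0.253504 = 5.357332.
  gamma(1) = phi_1 gamma(0) + c_1 = (0.864)(5.357332) + (0.187) = 4.815735.
Therefore gamma(1) = 4.8157 (to 4 decimal places).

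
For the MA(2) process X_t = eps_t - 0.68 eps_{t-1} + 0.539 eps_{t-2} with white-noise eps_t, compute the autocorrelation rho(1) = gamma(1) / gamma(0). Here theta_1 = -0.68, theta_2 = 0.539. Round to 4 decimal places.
\rho(1) = -0.5970

For an MA(q) process with theta_0 = 1, the autocovariance is
  gamma(k) = sigma^2 * sum_{i=0..q-k} theta_i * theta_{i+k},
and rho(k) = gamma(k) / gamma(0). Sigma^2 cancels.
  numerator   = (1)*(-0.68) + (-0.68)*(0.539) = -1.04652.
  denominator = (1)^2 + (-0.68)^2 + (0.539)^2 = 1.752921.
  rho(1) = -1.04652 / 1.752921 = -0.5970.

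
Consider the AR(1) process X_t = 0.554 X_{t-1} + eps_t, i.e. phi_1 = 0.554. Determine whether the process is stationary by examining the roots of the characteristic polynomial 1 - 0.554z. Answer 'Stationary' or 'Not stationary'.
\text{Stationary}

The AR(p) characteristic polynomial is P(z) = 1 - 0.554z.
Stationarity requires all roots to lie outside the unit circle, i.e. |z| > 1 for every root.
This is linear in z: 1 + (-0.554) z = 0  =>  z = -1/(-0.554) = 1.805054,  |z| = 1.805054.
Moduli of all roots: 1.8051.
All moduli strictly greater than 1? Yes.
Verdict: Stationary.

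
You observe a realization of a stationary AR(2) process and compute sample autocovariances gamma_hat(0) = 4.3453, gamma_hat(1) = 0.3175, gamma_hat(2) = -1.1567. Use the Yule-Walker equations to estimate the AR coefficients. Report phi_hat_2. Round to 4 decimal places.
\hat\phi_{2} = -0.2730

The Yule-Walker equations for an AR(p) process read, in matrix form,
  Gamma_p phi = r_p,   with   (Gamma_p)_{ij} = gamma(|i - j|),
                       (r_p)_i = gamma(i),   i,j = 1..p.
Substitute the sample gammas (Toeplitz matrix and right-hand side of size 2):
  Gamma_p = [[4.3453, 0.3175], [0.3175, 4.3453]]
  r_p     = [0.3175, -1.1567]
Written out:
  4.3453 phi_1 + 0.3175 phi_2 = 0.3175
  0.3175 phi_1 + 4.3453 phi_2 = -1.1567
Solve by Cramer's rule:
  det = gamma(0)^2 - gamma(1)^2 = (4.3453)^2 - (0.3175)^2 = 18.88163209 - 0.10080625 = 18.78082584
  phi_hat_1 = [gamma(1) gamma(0) - gamma(1) gamma(2)] / det = [(0.3175)(4.3453) - (0.3175)(-1.1567)] / 18.78082584 = 1.746885 / 18.78082584 = 0.093
  phi_hat_2 = [gamma(0) gamma(2) - gamma(1)^2] / det = [(4.3453)(-1.1567) - (0.3175)^2] / 18.78082584 = -5.12701476 / 18.78082584 = -0.273
So phi_hat = [0.0930, -0.2730].
Therefore phi_hat_2 = -0.2730.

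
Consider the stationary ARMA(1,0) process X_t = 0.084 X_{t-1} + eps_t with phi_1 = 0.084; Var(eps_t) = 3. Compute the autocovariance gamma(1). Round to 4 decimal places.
\gamma(1) = 0.2538

Multiply the model equation by X_{t-k} and take expectations. With theta_0 = psi_0 = 1 and psi_j the MA(infinity) weights, this gives
  gamma(k) - sum_i phi_i gamma(k-i) = c_k,
  c_k = sigma^2 * sum_{j=k..q} theta_j psi_{j-k}   (c_k = 0 for k > q),
using gamma(-m) = gamma(m).
Pure AR (q = 0): c_0 = sigma^2 = 3, c_k = 0 for k >= 1.
Equations for k = 0 and k = 1 (AR order 1):
  gamma(0) = phi_1 gamma(1) + c_0
  gamma(1) = phi_1 gamma(0) + c_1
Substituting the second into the first: gamma(0) (1 - phi_1^2) = c_0 + phi_1 c_1, so
  gamma(0) = c_0 / (1 - phi_1^2) = 3 / (1 - (0.084)^2) = 3 / 0.992944 = 3.021318.
  gamma(1) = phi_1 gamma(0) = (0.084)(3.021318) = 0.253791.
Therefore gamma(1) = 0.2538 (to 4 decimal places).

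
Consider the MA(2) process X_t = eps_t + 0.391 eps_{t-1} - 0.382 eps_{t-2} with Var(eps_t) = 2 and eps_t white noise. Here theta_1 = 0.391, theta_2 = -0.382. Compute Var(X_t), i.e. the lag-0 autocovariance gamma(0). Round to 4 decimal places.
\gamma(0) = 2.5976

For an MA(q) process X_t = eps_t + sum_i theta_i eps_{t-i} with
Var(eps_t) = sigma^2, the variance is
  gamma(0) = sigma^2 * (1 + sum_i theta_i^2).
  sum_i theta_i^2 = (0.391)^2 + (-0.382)^2 = 0.152881 + 0.145924 = 0.298805.
  gamma(0) = 2 * (1 + 0.298805) = 2 * 1.298805 = 2.59761, which rounds to 2.5976.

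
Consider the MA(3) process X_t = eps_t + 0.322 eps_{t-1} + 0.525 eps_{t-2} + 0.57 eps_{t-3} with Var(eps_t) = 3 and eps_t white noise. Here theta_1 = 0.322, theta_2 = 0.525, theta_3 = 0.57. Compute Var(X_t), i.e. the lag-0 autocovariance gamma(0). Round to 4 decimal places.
\gamma(0) = 5.1126

For an MA(q) process X_t = eps_t + sum_i theta_i eps_{t-i} with
Var(eps_t) = sigma^2, the variance is
  gamma(0) = sigma^2 * (1 + sum_i theta_i^2).
  sum_i theta_i^2 = (0.322)^2 + (0.525)^2 + (0.57)^2 = 0.103684 + 0.275625 + 0.3249 = 0.704209.
  gamma(0) = 3 * (1 + 0.704209) = 3 * 1.704209 = 5.112627, which rounds to 5.1126.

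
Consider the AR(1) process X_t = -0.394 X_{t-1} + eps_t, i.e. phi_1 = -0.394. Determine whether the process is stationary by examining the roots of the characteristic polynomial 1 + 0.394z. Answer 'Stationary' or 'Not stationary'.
\text{Stationary}

The AR(p) characteristic polynomial is P(z) = 1 + 0.394z.
Stationarity requires all roots to lie outside the unit circle, i.e. |z| > 1 for every root.
This is linear in z: 1 + (0.394) z = 0  =>  z = -1/(0.394) = -2.538071,  |z| = 2.538071.
Moduli of all roots: 2.5381.
All moduli strictly greater than 1? Yes.
Verdict: Stationary.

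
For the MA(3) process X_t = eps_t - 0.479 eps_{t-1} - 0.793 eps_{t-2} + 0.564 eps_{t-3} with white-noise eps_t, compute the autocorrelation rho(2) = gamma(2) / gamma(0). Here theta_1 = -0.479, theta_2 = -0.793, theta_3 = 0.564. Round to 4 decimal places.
\rho(2) = -0.4885

For an MA(q) process with theta_0 = 1, the autocovariance is
  gamma(k) = sigma^2 * sum_{i=0..q-k} theta_i * theta_{i+k},
and rho(k) = gamma(k) / gamma(0). Sigma^2 cancels.
  numerator   = (1)*(-0.793) + (-0.479)*(0.564) = -1.063156.
  denominator = (1)^2 + (-0.479)^2 + (-0.793)^2 + (0.564)^2 = 2.176386.
  rho(2) = -1.063156 / 2.176386 = -0.4885.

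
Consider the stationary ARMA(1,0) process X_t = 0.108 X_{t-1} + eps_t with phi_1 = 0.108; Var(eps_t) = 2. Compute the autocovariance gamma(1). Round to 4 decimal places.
\gamma(1) = 0.2185

Multiply the model equation by X_{t-k} and take expectations. With theta_0 = psi_0 = 1 and psi_j the MA(infinity) weights, this gives
  gamma(k) - sum_i phi_i gamma(k-i) = c_k,
  c_k = sigma^2 * sum_{j=k..q} theta_j psi_{j-k}   (c_k = 0 for k > q),
using gamma(-m) = gamma(m).
Pure AR (q = 0): c_0 = sigma^2 = 2, c_k = 0 for k >= 1.
Equations for k = 0 and k = 1 (AR order 1):
  gamma(0) = phi_1 gamma(1) + c_0
  gamma(1) = phi_1 gamma(0) + c_1
Substituting the second into the first: gamma(0) (1 - phi_1^2) = c_0 + phi_1 c_1, so
  gamma(0) = c_0 / (1 - phi_1^2) = 2 / (1 - (0.108)^2) = 2 / 0.988336 = 2.023603.
  gamma(1) = phi_1 gamma(0) = (0.108)(2.023603) = 0.218549.
Therefore gamma(1) = 0.2185 (to 4 decimal places).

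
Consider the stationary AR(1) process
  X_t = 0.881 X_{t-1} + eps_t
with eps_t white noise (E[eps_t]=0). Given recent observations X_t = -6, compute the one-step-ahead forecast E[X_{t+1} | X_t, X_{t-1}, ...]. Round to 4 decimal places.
E[X_{t+1} \mid \mathcal F_t] = -5.2860

For an AR(p) model X_t = c + sum_i phi_i X_{t-i} + eps_t, the
one-step-ahead conditional mean is
  E[X_{t+1} | X_t, ...] = c + sum_i phi_i X_{t+1-i}.
Substitute known values:
  E[X_{t+1} | ...] = (0.881) * (-6)
                   = -5.2860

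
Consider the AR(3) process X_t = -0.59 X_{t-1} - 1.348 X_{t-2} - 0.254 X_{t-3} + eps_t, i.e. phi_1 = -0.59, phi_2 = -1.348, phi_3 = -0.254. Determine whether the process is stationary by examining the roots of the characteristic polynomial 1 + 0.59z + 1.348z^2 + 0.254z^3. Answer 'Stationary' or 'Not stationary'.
\text{Not stationary}

The AR(p) characteristic polynomial is P(z) = 1 + 0.59z + 1.348z^2 + 0.254z^3.
Stationarity requires all roots to lie outside the unit circle, i.e. |z| > 1 for every root.
Degree 3: look for a simple real root z0 first, then factor out (1 - z/z0) and solve the remaining quadratic.
Testing z0 = -5: P(-5) = 1 + (0.59)(-5) + (1.348)(-5)^2 + (0.254)(-5)^3
  = 1 + (-2.95) + (33.7) + (-31.75) = 0.  So z_0 = -5 is a root, |z_0| = 5.
Divide out the factor (1 + 0.2 z) = (1 - z/z0) (since 1/z0 = -0.2):
  P(z) = (1 + 0.2 z)(1 + (0.39) z + (1.27) z^2)
  [check: z-coef 0.39 - (-0.2) = 0.59; z^2-coef 1.27 - (-0.2)(0.39) = 1.348; z^3-coef -(-0.2)(1.27) = 0.254.]
Remaining roots from the quadratic factor 1 + (0.39) z + (1.27) z^2:
  Set 1 + (0.39) z + (1.27) z^2 = 0, i.e. a z^2 + b z + c = 0 with a = 1.27, b = 0.39, c = 1.
  Discriminant D = b^2 - 4ac = (0.39)^2 - 4*(1.27)*1 = 0.1521 - (5.08) = -4.9279.
  D < 0, so the roots are the complex-conjugate pair z = (-b +/- i sqrt(-D)) / (2a) = -0.1535 +/- 0.874i.
  For a conjugate pair |z|^2 = z * conj(z) = (product of roots) = c/a = 1/(1.27) = 0.787402, so |z| = sqrt(0.787402) = 0.8874 for both roots.
Moduli of all roots: 5.0000, 0.8874, 0.8874.
All moduli strictly greater than 1? No.
Verdict: Not stationary.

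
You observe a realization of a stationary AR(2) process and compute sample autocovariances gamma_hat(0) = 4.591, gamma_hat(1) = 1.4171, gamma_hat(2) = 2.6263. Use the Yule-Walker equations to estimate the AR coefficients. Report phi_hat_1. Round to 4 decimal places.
\hat\phi_{1} = 0.1460

The Yule-Walker equations for an AR(p) process read, in matrix form,
  Gamma_p phi = r_p,   with   (Gamma_p)_{ij} = gamma(|i - j|),
                       (r_p)_i = gamma(i),   i,j = 1..p.
Substitute the sample gammas (Toeplitz matrix and right-hand side of size 2):
  Gamma_p = [[4.591, 1.4171], [1.4171, 4.591]]
  r_p     = [1.4171, 2.6263]
Written out:
  4.591 phi_1 + 1.4171 phi_2 = 1.4171
  1.4171 phi_1 + 4.591 phi_2 = 2.6263
Solve by Cramer's rule:
  det = gamma(0)^2 - gamma(1)^2 = (4.591)^2 - (1.4171)^2 = 21.077281 - 2.00817241 = 19.06910859
  phi_hat_1 = [gamma(1) gamma(0) - gamma(1) gamma(2)] / det = [(1.4171)(4.591) - (1.4171)(2.6263)] / 19.06910859 = 2.78417637 / 19.06910859 = 0.146
  phi_hat_2 = [gamma(0) gamma(2) - gamma(1)^2] / det = [(4.591)(2.6263) - (1.4171)^2] / 19.06910859 = 10.04917089 / 19.06910859 = 0.527
So phi_hat = [0.1460, 0.5270].
Therefore phi_hat_1 = 0.1460.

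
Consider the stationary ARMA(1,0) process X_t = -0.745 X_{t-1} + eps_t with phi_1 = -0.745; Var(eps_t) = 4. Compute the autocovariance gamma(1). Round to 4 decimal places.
\gamma(1) = -6.6970

Multiply the model equation by X_{t-k} and take expectations. With theta_0 = psi_0 = 1 and psi_j the MA(infinity) weights, this gives
  gamma(k) - sum_i phi_i gamma(k-i) = c_k,
  c_k = sigma^2 * sum_{j=k..q} theta_j psi_{j-k}   (c_k = 0 for k > q),
using gamma(-m) = gamma(m).
Pure AR (q = 0): c_0 = sigma^2 = 4, c_k = 0 for k >= 1.
Equations for k = 0 and k = 1 (AR order 1):
  gamma(0) = phi_1 gamma(1) + c_0
  gamma(1) = phi_1 gamma(0) + c_1
Substituting the second into the first: gamma(0) (1 - phi_1^2) = c_0 + phi_1 c_1, so
  gamma(0) = c_0 / (1 - phi_1^2) = 4 / (1 - (-0.745)^2) = 4 / 0.444975 = 8.989269.
  gamma(1) = phi_1 gamma(0) = (-0.745)(8.989269) = -6.697005.
Therefore gamma(1) = -6.6970 (to 4 decimal places).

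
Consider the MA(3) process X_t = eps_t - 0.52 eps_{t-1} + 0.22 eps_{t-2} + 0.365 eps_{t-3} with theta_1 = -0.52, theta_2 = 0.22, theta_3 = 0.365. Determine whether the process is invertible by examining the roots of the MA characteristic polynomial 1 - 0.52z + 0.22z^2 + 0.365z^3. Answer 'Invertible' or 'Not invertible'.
\text{Invertible}

The MA(q) characteristic polynomial is P(z) = 1 - 0.52z + 0.22z^2 + 0.365z^3.
Invertibility requires all roots to lie outside the unit circle, i.e. |z| > 1 for every root.
Degree 3: look for a simple real root z0 first, then factor out (1 - z/z0) and solve the remaining quadratic.
Testing z0 = -2: P(-2) = 1 + (-0.52)(-2) + (0.22)(-2)^2 + (0.365)(-2)^3
  = 1 + (1.04) + (0.88) + (-2.92) = 0.  So z_0 = -2 is a root, |z_0| = 2.
Divide out the factor (1 + 0.5 z) = (1 - z/z0) (since 1/z0 = -0.5):
  P(z) = (1 + 0.5 z)(1 + (-1.02) z + (0.73) z^2)
  [check: z-coef -1.02 - (-0.5) = -0.52; z^2-coef 0.73 - (-0.5)(-1.02) = 0.22; z^3-coef -(-0.5)(0.73) = 0.365.]
Remaining roots from the quadratic factor 1 + (-1.02) z + (0.73) z^2:
  Set 1 + (-1.02) z + (0.73) z^2 = 0, i.e. a z^2 + b z + c = 0 with a = 0.73, b = -1.02, c = 1.
  Discriminant D = b^2 - 4ac = (-1.02)^2 - 4*(0.73)*1 = 1.0404 - (2.92) = -1.8796.
  D < 0, so the roots are the complex-conjugate pair z = (-b +/- i sqrt(-D)) / (2a) = 0.6986 +/- 0.939i.
  For a conjugate pair |z|^2 = z * conj(z) = (product of roots) = c/a = 1/(0.73) = 1.369863, so |z| = sqrt(1.369863) = 1.1704 for both roots.
Moduli of all roots: 2.0000, 1.1704, 1.1704.
All moduli strictly greater than 1? Yes.
Verdict: Invertible.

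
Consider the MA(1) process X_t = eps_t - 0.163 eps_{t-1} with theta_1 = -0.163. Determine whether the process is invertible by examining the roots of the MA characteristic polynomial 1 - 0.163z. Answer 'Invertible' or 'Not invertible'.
\text{Invertible}

The MA(q) characteristic polynomial is P(z) = 1 - 0.163z.
Invertibility requires all roots to lie outside the unit circle, i.e. |z| > 1 for every root.
This is linear in z: 1 + (-0.163) z = 0  =>  z = -1/(-0.163) = 6.134969,  |z| = 6.134969.
Moduli of all roots: 6.1350.
All moduli strictly greater than 1? Yes.
Verdict: Invertible.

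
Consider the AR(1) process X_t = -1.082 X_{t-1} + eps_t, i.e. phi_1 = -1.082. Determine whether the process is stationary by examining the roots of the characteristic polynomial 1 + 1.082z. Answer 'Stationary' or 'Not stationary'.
\text{Not stationary}

The AR(p) characteristic polynomial is P(z) = 1 + 1.082z.
Stationarity requires all roots to lie outside the unit circle, i.e. |z| > 1 for every root.
This is linear in z: 1 + (1.082) z = 0  =>  z = -1/(1.082) = -0.924214,  |z| = 0.924214.
Moduli of all roots: 0.9242.
All moduli strictly greater than 1? No.
Verdict: Not stationary.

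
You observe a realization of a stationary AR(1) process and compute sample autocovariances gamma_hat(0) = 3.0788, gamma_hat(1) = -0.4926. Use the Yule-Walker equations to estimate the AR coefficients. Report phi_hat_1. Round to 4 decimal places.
\hat\phi_{1} = -0.1600

The Yule-Walker equations for an AR(p) process read, in matrix form,
  Gamma_p phi = r_p,   with   (Gamma_p)_{ij} = gamma(|i - j|),
                       (r_p)_i = gamma(i),   i,j = 1..p.
Substitute the sample gammas (Toeplitz matrix and right-hand side of size 1):
  Gamma_p = [[3.0788]]
  r_p     = [-0.4926]
With p = 1 this is the single equation gamma(0) phi_1 = gamma(1):
  phi_hat_1 = gamma(1) / gamma(0) = -0.4926 / 3.0788 = -0.1600.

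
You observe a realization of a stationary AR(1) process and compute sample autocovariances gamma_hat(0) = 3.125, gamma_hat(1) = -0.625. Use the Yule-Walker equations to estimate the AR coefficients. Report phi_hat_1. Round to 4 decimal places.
\hat\phi_{1} = -0.2000

The Yule-Walker equations for an AR(p) process read, in matrix form,
  Gamma_p phi = r_p,   with   (Gamma_p)_{ij} = gamma(|i - j|),
                       (r_p)_i = gamma(i),   i,j = 1..p.
Substitute the sample gammas (Toeplitz matrix and right-hand side of size 1):
  Gamma_p = [[3.125]]
  r_p     = [-0.625]
With p = 1 this is the single equation gamma(0) phi_1 = gamma(1):
  phi_hat_1 = gamma(1) / gamma(0) = -0.625 / 3.125 = -0.2000.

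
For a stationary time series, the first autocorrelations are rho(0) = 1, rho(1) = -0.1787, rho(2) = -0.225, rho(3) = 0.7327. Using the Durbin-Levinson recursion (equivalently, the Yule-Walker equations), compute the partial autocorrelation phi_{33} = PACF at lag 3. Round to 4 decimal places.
\phi_{33} = 0.7050

The PACF at lag k is phi_{kk}, the last component of the solution
to the Yule-Walker system G_k phi = r_k where
  (G_k)_{ij} = rho(|i - j|), (r_k)_i = rho(i), i,j = 1..k.
Equivalently, Durbin-Levinson gives phi_{kk} iteratively:
  phi_{11} = rho(1)
  phi_{kk} = [rho(k) - sum_{j=1..k-1} phi_{k-1,j} rho(k-j)]
            / [1 - sum_{j=1..k-1} phi_{k-1,j} rho(j)],
  phi_{k,j} = phi_{k-1,j} - phi_{kk} phi_{k-1,k-j},  j = 1..k-1.
Step k = 1:
  phi_11 = rho(1) = -0.1787.
Step k = 2:
  phi_22 = [rho(2) - phi_11 rho(1)] / [1 - phi_11 rho(1)] = [-0.225 - (-0.1787)(-0.1787)] / [1 - (-0.1787)(-0.1787)]
         = -0.25693369 / 0.96806631 = -0.265409.
  Update: phi_21 = phi_11 - phi_22 phi_11 = -0.1787 - (-0.265409)(-0.1787) = -0.226129.
Step k = 3:
  phi_33 = [rho(3) - phi_21 rho(2) - phi_22 rho(1)] / [1 - phi_21 rho(1) - phi_22 rho(2)]
    numerator   = 0.7327 - (-0.226129)(-0.225) - (-0.265409)(-0.1787) = 0.63439244
    denominator = 1 - (-0.226129)(-0.1787) - (-0.265409)(-0.225) = 0.89987375
  phi_33 = 0.63439244 / 0.89987375 = 0.705.
Therefore phi_{33} = 0.7050.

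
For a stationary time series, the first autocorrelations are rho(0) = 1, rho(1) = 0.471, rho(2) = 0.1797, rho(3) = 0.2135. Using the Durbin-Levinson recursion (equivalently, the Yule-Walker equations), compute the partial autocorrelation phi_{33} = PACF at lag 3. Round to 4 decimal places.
\phi_{33} = 0.1931

The PACF at lag k is phi_{kk}, the last component of the solution
to the Yule-Walker system G_k phi = r_k where
  (G_k)_{ij} = rho(|i - j|), (r_k)_i = rho(i), i,j = 1..k.
Equivalently, Durbin-Levinson gives phi_{kk} iteratively:
  phi_{11} = rho(1)
  phi_{kk} = [rho(k) - sum_{j=1..k-1} phi_{k-1,j} rho(k-j)]
            / [1 - sum_{j=1..k-1} phi_{k-1,j} rho(j)],
  phi_{k,j} = phi_{k-1,j} - phi_{kk} phi_{k-1,k-j},  j = 1..k-1.
Step k = 1:
  phi_11 = rho(1) = 0.471.
Step k = 2:
  phi_22 = [rho(2) - phi_11 rho(1)] / [1 - phi_11 rho(1)] = [0.1797 - (0.471)(0.471)] / [1 - (0.471)(0.471)]
         = -0.042141 / 0.778159 = -0.054155.
  Update: phi_21 = phi_11 - phi_22 phi_11 = 0.471 - (-0.054155)(0.471) = 0.496507.
Step k = 3:
  phi_33 = [rho(3) - phi_21 rho(2) - phi_22 rho(1)] / [1 - phi_21 rho(1) - phi_22 rho(2)]
    numerator   = 0.2135 - (0.496507)(0.1797) - (-0.054155)(0.471) = 0.1497846
    denominator = 1 - (0.496507)(0.471) - (-0.054155)(0.1797) = 0.77587687
  phi_33 = 0.1497846 / 0.77587687 = 0.1931.
Therefore phi_{33} = 0.1931.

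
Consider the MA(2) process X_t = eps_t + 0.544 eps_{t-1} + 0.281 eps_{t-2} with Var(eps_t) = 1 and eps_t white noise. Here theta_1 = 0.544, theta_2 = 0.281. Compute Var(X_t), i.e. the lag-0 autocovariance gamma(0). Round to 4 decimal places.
\gamma(0) = 1.3749

For an MA(q) process X_t = eps_t + sum_i theta_i eps_{t-i} with
Var(eps_t) = sigma^2, the variance is
  gamma(0) = sigma^2 * (1 + sum_i theta_i^2).
  sum_i theta_i^2 = (0.544)^2 + (0.281)^2 = 0.295936 + 0.078961 = 0.374897.
  gamma(0) = 1 * (1 + 0.374897) = 1 * 1.374897 = 1.374897, which rounds to 1.3749.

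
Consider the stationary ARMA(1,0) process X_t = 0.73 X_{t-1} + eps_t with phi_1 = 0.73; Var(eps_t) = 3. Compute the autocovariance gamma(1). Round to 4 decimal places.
\gamma(1) = 4.6885

Multiply the model equation by X_{t-k} and take expectations. With theta_0 = psi_0 = 1 and psi_j the MA(infinity) weights, this gives
  gamma(k) - sum_i phi_i gamma(k-i) = c_k,
  c_k = sigma^2 * sum_{j=k..q} theta_j psi_{j-k}   (c_k = 0 for k > q),
using gamma(-m) = gamma(m).
Pure AR (q = 0): c_0 = sigma^2 = 3, c_k = 0 for k >= 1.
Equations for k = 0 and k = 1 (AR order 1):
  gamma(0) = phi_1 gamma(1) + c_0
  gamma(1) = phi_1 gamma(0) + c_1
Substituting the second into the first: gamma(0) (1 - phi_1^2) = c_0 + phi_1 c_1, so
  gamma(0) = c_0 / (1 - phi_1^2) = 3 / (1 - (0.73)^2) = 3 / 0.4671 = 6.422608.
  gamma(1) = phi_1 gamma(0) = (0.73)(6.422608) = 4.688504.
Therefore gamma(1) = 4.6885 (to 4 decimal places).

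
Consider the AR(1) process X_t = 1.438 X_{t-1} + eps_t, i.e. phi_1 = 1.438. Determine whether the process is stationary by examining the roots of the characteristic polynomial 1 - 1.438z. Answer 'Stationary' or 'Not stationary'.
\text{Not stationary}

The AR(p) characteristic polynomial is P(z) = 1 - 1.438z.
Stationarity requires all roots to lie outside the unit circle, i.e. |z| > 1 for every root.
This is linear in z: 1 + (-1.438) z = 0  =>  z = -1/(-1.438) = 0.69541,  |z| = 0.69541.
Moduli of all roots: 0.6954.
All moduli strictly greater than 1? No.
Verdict: Not stationary.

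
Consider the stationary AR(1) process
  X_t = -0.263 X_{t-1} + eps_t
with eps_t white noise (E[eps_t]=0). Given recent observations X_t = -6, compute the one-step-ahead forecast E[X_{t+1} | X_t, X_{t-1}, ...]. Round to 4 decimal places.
E[X_{t+1} \mid \mathcal F_t] = 1.5780

For an AR(p) model X_t = c + sum_i phi_i X_{t-i} + eps_t, the
one-step-ahead conditional mean is
  E[X_{t+1} | X_t, ...] = c + sum_i phi_i X_{t+1-i}.
Substitute known values:
  E[X_{t+1} | ...] = (-0.263) * (-6)
                   = 1.5780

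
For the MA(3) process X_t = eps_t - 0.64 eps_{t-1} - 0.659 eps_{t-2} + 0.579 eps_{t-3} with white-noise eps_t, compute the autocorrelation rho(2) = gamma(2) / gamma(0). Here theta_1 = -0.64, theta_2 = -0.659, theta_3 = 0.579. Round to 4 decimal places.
\rho(2) = -0.4725

For an MA(q) process with theta_0 = 1, the autocovariance is
  gamma(k) = sigma^2 * sum_{i=0..q-k} theta_i * theta_{i+k},
and rho(k) = gamma(k) / gamma(0). Sigma^2 cancels.
  numerator   = (1)*(-0.659) + (-0.64)*(0.579) = -1.02956.
  denominator = (1)^2 + (-0.64)^2 + (-0.659)^2 + (0.579)^2 = 2.179122.
  rho(2) = -1.02956 / 2.179122 = -0.4725.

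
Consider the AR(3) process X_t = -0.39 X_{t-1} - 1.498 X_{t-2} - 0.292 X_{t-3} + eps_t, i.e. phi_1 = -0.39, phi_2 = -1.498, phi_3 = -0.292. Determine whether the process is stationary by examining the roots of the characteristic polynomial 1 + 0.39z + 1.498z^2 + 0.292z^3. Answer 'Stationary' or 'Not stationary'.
\text{Not stationary}

The AR(p) characteristic polynomial is P(z) = 1 + 0.39z + 1.498z^2 + 0.292z^3.
Stationarity requires all roots to lie outside the unit circle, i.e. |z| > 1 for every root.
Degree 3: look for a simple real root z0 first, then factor out (1 - z/z0) and solve the remaining quadratic.
Testing z0 = -5: P(-5) = 1 + (0.39)(-5) + (1.498)(-5)^2 + (0.292)(-5)^3
  = 1 + (-1.95) + (37.45) + (-36.5) = 0.  So z_0 = -5 is a root, |z_0| = 5.
Divide out the factor (1 + 0.2 z) = (1 - z/z0) (since 1/z0 = -0.2):
  P(z) = (1 + 0.2 z)(1 + (0.19) z + (1.46) z^2)
  [check: z-coef 0.19 - (-0.2) = 0.39; z^2-coef 1.46 - (-0.2)(0.19) = 1.498; z^3-coef -(-0.2)(1.46) = 0.292.]
Remaining roots from the quadratic factor 1 + (0.19) z + (1.46) z^2:
  Set 1 + (0.19) z + (1.46) z^2 = 0, i.e. a z^2 + b z + c = 0 with a = 1.46, b = 0.19, c = 1.
  Discriminant D = b^2 - 4ac = (0.19)^2 - 4*(1.46)*1 = 0.0361 - (5.84) = -5.8039.
  D < 0, so the roots are the complex-conjugate pair z = (-b +/- i sqrt(-D)) / (2a) = -0.0651 +/- 0.825i.
  For a conjugate pair |z|^2 = z * conj(z) = (product of roots) = c/a = 1/(1.46) = 0.684932, so |z| = sqrt(0.684932) = 0.8276 for both roots.
Moduli of all roots: 5.0000, 0.8276, 0.8276.
All moduli strictly greater than 1? No.
Verdict: Not stationary.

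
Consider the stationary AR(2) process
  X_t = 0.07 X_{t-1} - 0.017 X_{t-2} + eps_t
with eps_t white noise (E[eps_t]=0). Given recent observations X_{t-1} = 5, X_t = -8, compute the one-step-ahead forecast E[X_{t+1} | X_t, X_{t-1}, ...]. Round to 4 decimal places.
E[X_{t+1} \mid \mathcal F_t] = -0.6450

For an AR(p) model X_t = c + sum_i phi_i X_{t-i} + eps_t, the
one-step-ahead conditional mean is
  E[X_{t+1} | X_t, ...] = c + sum_i phi_i X_{t+1-i}.
Substitute known values:
  E[X_{t+1} | ...] = (0.07) * (-8) + (-0.017) * (5)
                   = -0.6450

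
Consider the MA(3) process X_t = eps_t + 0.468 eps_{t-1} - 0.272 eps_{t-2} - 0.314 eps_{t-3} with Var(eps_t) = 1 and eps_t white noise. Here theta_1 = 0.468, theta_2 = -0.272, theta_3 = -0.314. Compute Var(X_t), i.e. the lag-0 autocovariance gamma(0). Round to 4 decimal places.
\gamma(0) = 1.3916

For an MA(q) process X_t = eps_t + sum_i theta_i eps_{t-i} with
Var(eps_t) = sigma^2, the variance is
  gamma(0) = sigma^2 * (1 + sum_i theta_i^2).
  sum_i theta_i^2 = (0.468)^2 + (-0.272)^2 + (-0.314)^2 = 0.219024 + 0.073984 + 0.098596 = 0.391604.
  gamma(0) = 1 * (1 + 0.391604) = 1 * 1.391604 = 1.391604, which rounds to 1.3916.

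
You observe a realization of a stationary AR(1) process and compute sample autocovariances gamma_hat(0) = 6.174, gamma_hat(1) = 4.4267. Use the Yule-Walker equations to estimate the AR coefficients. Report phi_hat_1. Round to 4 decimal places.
\hat\phi_{1} = 0.7170

The Yule-Walker equations for an AR(p) process read, in matrix form,
  Gamma_p phi = r_p,   with   (Gamma_p)_{ij} = gamma(|i - j|),
                       (r_p)_i = gamma(i),   i,j = 1..p.
Substitute the sample gammas (Toeplitz matrix and right-hand side of size 1):
  Gamma_p = [[6.174]]
  r_p     = [4.4267]
With p = 1 this is the single equation gamma(0) phi_1 = gamma(1):
  phi_hat_1 = gamma(1) / gamma(0) = 4.4267 / 6.174 = 0.7170.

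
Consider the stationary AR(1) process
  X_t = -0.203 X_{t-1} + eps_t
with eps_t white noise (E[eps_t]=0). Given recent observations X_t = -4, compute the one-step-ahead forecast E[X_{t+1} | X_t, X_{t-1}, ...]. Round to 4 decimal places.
E[X_{t+1} \mid \mathcal F_t] = 0.8120

For an AR(p) model X_t = c + sum_i phi_i X_{t-i} + eps_t, the
one-step-ahead conditional mean is
  E[X_{t+1} | X_t, ...] = c + sum_i phi_i X_{t+1-i}.
Substitute known values:
  E[X_{t+1} | ...] = (-0.203) * (-4)
                   = 0.8120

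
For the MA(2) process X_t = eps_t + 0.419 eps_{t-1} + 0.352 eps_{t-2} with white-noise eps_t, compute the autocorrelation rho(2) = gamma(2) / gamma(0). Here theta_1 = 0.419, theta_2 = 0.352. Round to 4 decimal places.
\rho(2) = 0.2709

For an MA(q) process with theta_0 = 1, the autocovariance is
  gamma(k) = sigma^2 * sum_{i=0..q-k} theta_i * theta_{i+k},
and rho(k) = gamma(k) / gamma(0). Sigma^2 cancels.
  numerator   = (1)*(0.352) = 0.352.
  denominator = (1)^2 + (0.419)^2 + (0.352)^2 = 1.299465.
  rho(2) = 0.352 / 1.299465 = 0.2709.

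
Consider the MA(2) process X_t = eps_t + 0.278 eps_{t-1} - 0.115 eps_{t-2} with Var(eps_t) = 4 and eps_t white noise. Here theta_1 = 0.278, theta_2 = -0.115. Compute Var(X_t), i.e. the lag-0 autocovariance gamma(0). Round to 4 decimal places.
\gamma(0) = 4.3620

For an MA(q) process X_t = eps_t + sum_i theta_i eps_{t-i} with
Var(eps_t) = sigma^2, the variance is
  gamma(0) = sigma^2 * (1 + sum_i theta_i^2).
  sum_i theta_i^2 = (0.278)^2 + (-0.115)^2 = 0.077284 + 0.013225 = 0.090509.
  gamma(0) = 4 * (1 + 0.090509) = 4 * 1.090509 = 4.362036, which rounds to 4.3620.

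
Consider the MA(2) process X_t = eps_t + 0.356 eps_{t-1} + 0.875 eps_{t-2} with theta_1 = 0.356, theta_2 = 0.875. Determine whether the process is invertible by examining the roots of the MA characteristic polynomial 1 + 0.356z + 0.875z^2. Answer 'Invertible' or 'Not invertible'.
\text{Invertible}

The MA(q) characteristic polynomial is P(z) = 1 + 0.356z + 0.875z^2.
Invertibility requires all roots to lie outside the unit circle, i.e. |z| > 1 for every root.
Set 1 + (0.356) z + (0.875) z^2 = 0, i.e. a z^2 + b z + c = 0 with a = 0.875, b = 0.356, c = 1.
Discriminant D = b^2 - 4ac = (0.356)^2 - 4*(0.875)*1 = 0.126736 - (3.5) = -3.373264.
D < 0, so the roots are the complex-conjugate pair z = (-b +/- i sqrt(-D)) / (2a) = -0.2034 +/- 1.0495i.
For a conjugate pair |z|^2 = z * conj(z) = (product of roots) = c/a = 1/(0.875) = 1.142857, so |z| = sqrt(1.142857) = 1.069 for both roots.
Moduli of all roots: 1.0690, 1.0690.
All moduli strictly greater than 1? Yes.
Verdict: Invertible.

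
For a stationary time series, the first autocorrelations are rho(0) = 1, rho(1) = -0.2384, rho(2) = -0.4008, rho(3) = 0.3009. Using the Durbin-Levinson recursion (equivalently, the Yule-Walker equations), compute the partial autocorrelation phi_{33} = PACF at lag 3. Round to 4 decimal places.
\phi_{33} = 0.0601

The PACF at lag k is phi_{kk}, the last component of the solution
to the Yule-Walker system G_k phi = r_k where
  (G_k)_{ij} = rho(|i - j|), (r_k)_i = rho(i), i,j = 1..k.
Equivalently, Durbin-Levinson gives phi_{kk} iteratively:
  phi_{11} = rho(1)
  phi_{kk} = [rho(k) - sum_{j=1..k-1} phi_{k-1,j} rho(k-j)]
            / [1 - sum_{j=1..k-1} phi_{k-1,j} rho(j)],
  phi_{k,j} = phi_{k-1,j} - phi_{kk} phi_{k-1,k-j},  j = 1..k-1.
Step k = 1:
  phi_11 = rho(1) = -0.2384.
Step k = 2:
  phi_22 = [rho(2) - phi_11 rho(1)] / [1 - phi_11 rho(1)] = [-0.4008 - (-0.2384)(-0.2384)] / [1 - (-0.2384)(-0.2384)]
         = -0.45763456 / 0.94316544 = -0.485211.
  Update: phi_21 = phi_11 - phi_22 phi_11 = -0.2384 - (-0.485211)(-0.2384) = -0.354074.
Step k = 3:
  phi_33 = [rho(3) - phi_21 rho(2) - phi_22 rho(1)] / [1 - phi_21 rho(1) - phi_22 rho(2)]
    numerator   = 0.3009 - (-0.354074)(-0.4008) - (-0.485211)(-0.2384) = 0.04331261
    denominator = 1 - (-0.354074)(-0.2384) - (-0.485211)(-0.4008) = 0.72111597
  phi_33 = 0.04331261 / 0.72111597 = 0.0601.
Therefore phi_{33} = 0.0601.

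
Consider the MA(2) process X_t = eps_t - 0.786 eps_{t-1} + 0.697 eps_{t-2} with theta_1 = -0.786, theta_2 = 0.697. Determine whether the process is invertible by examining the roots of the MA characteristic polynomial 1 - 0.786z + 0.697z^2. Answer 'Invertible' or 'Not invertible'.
\text{Invertible}

The MA(q) characteristic polynomial is P(z) = 1 - 0.786z + 0.697z^2.
Invertibility requires all roots to lie outside the unit circle, i.e. |z| > 1 for every root.
Set 1 + (-0.786) z + (0.697) z^2 = 0, i.e. a z^2 + b z + c = 0 with a = 0.697, b = -0.786, c = 1.
Discriminant D = b^2 - 4ac = (-0.786)^2 - 4*(0.697)*1 = 0.617796 - (2.788) = -2.170204.
D < 0, so the roots are the complex-conjugate pair z = (-b +/- i sqrt(-D)) / (2a) = 0.5638 +/- 1.0568i.
For a conjugate pair |z|^2 = z * conj(z) = (product of roots) = c/a = 1/(0.697) = 1.43472, so |z| = sqrt(1.43472) = 1.1978 for both roots.
Moduli of all roots: 1.1978, 1.1978.
All moduli strictly greater than 1? Yes.
Verdict: Invertible.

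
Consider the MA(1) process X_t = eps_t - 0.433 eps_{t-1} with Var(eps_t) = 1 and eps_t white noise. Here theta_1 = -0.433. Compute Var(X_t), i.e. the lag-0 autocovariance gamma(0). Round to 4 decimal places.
\gamma(0) = 1.1875

For an MA(q) process X_t = eps_t + sum_i theta_i eps_{t-i} with
Var(eps_t) = sigma^2, the variance is
  gamma(0) = sigma^2 * (1 + sum_i theta_i^2).
  sum_i theta_i^2 = (-0.433)^2 = 0.187489.
  gamma(0) = 1 * (1 + 0.187489) = 1 * 1.187489 = 1.187489, which rounds to 1.1875.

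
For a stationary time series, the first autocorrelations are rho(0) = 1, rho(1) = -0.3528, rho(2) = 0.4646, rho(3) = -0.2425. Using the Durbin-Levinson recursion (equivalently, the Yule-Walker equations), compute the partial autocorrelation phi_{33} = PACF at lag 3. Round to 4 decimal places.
\phi_{33} = -0.0070

The PACF at lag k is phi_{kk}, the last component of the solution
to the Yule-Walker system G_k phi = r_k where
  (G_k)_{ij} = rho(|i - j|), (r_k)_i = rho(i), i,j = 1..k.
Equivalently, Durbin-Levinson gives phi_{kk} iteratively:
  phi_{11} = rho(1)
  phi_{kk} = [rho(k) - sum_{j=1..k-1} phi_{k-1,j} rho(k-j)]
            / [1 - sum_{j=1..k-1} phi_{k-1,j} rho(j)],
  phi_{k,j} = phi_{k-1,j} - phi_{kk} phi_{k-1,k-j},  j = 1..k-1.
Step k = 1:
  phi_11 = rho(1) = -0.3528.
Step k = 2:
  phi_22 = [rho(2) - phi_11 rho(1)] / [1 - phi_11 rho(1)] = [0.4646 - (-0.3528)(-0.3528)] / [1 - (-0.3528)(-0.3528)]
         = 0.34013216 / 0.87553216 = 0.388486.
  Update: phi_21 = phi_11 - phi_22 phi_11 = -0.3528 - (0.388486)(-0.3528) = -0.215742.
Step k = 3:
  phi_33 = [rho(3) - phi_21 rho(2) - phi_22 rho(1)] / [1 - phi_21 rho(1) - phi_22 rho(2)]
    numerator   = -0.2425 - (-0.215742)(0.4646) - (0.388486)(-0.3528) = -0.0052083
    denominator = 1 - (-0.215742)(-0.3528) - (0.388486)(0.4646) = 0.74339551
  phi_33 = -0.0052083 / 0.74339551 = -0.007.
Therefore phi_{33} = -0.0070.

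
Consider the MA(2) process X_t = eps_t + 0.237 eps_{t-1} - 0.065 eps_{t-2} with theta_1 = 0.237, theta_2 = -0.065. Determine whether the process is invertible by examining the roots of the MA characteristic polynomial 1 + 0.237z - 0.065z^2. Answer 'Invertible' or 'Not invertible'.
\text{Invertible}

The MA(q) characteristic polynomial is P(z) = 1 + 0.237z - 0.065z^2.
Invertibility requires all roots to lie outside the unit circle, i.e. |z| > 1 for every root.
Set 1 + (0.237) z + (-0.065) z^2 = 0, i.e. a z^2 + b z + c = 0 with a = -0.065, b = 0.237, c = 1.
Discriminant D = b^2 - 4ac = (0.237)^2 - 4*(-0.065)*1 = 0.056169 - (-0.26) = 0.316169.
D >= 0, so the roots are real: z = (-b +/- sqrt(D)) / (2a) = (-0.237 +/- 0.562289) / (-0.13).
  z_1 = (-0.237 + 0.562289) / (-0.13) = -2.5022,   |z_1| = 2.5022.
  z_2 = (-0.237 - 0.562289) / (-0.13) = 6.1484,   |z_2| = 6.1484.
Moduli of all roots: 2.5022, 6.1484.
All moduli strictly greater than 1? Yes.
Verdict: Invertible.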